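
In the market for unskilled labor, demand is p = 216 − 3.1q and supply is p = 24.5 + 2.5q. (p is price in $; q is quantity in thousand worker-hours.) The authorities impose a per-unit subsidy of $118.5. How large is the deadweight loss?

Competitive equilibrium: 216 − 3.1q = 24.5 + 2.5q → q* = 34.1964, p* = 109.9911.
The subsidy lowers effective supply by 118.5: p = 2.5q − 94.
New quantity: 216 − 3.1q = 2.5q − 94 → q' = 55.3571.
Overproduction Δq = 55.3571 − 34.1964 = 21.1607; wedge = subsidy = 118.5.
DWL = ½ × 21.1607 × 118.5 = $1253.77 thousand.

$1253.77 thousand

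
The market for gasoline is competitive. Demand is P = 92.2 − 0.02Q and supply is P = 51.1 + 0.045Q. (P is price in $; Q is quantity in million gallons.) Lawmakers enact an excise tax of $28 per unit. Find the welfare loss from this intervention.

Competitive equilibrium: 92.2 − 0.02Q = 51.1 + 0.045Q → Q* = 632.3077, P* = 79.5538.
With the tax, the buyer price exceeds the seller price by 28: (92.2 − 0.02Q) − (51.1 + 0.045Q) = 28 → Q' = 201.5385.
ΔQ = 632.3077 − 201.5385 = 430.7692; the wedge equals the tax, 28.
Welfare loss = ½ × 430.7692 × 28 = $6030.77 million.

$6030.77 million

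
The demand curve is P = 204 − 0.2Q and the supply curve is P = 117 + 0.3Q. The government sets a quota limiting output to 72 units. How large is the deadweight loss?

2601

Competitive equilibrium: 204 − 0.2Q = 117 + 0.3Q → Q* = 174, P* = 169.2.
At Q = 72: demand price = 204 − 0.2·72 = 189.6; supply price = 117 + 0.3·72 = 138.6.
ΔQ = 174 − 72 = 102; wedge = 189.6 − 138.6 = 51.
DWL = ½ × 102 × 51 = 2601.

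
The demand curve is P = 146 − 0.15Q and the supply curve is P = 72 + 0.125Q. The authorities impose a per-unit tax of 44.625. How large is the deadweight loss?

Competitive equilibrium: 146 − 0.15Q = 72 + 0.125Q → Q* = 269.0909, P* = 105.6364.
With the tax, the buyer price exceeds the seller price by 44.625: (146 − 0.15Q) − (72 + 0.125Q) = 44.625 → Q' = 106.8182.
ΔQ = 269.0909 − 106.8182 = 162.2727; the wedge equals the tax, 44.625.
DWL = ½ × 162.2727 × 44.625 = 3620.71.

3620.71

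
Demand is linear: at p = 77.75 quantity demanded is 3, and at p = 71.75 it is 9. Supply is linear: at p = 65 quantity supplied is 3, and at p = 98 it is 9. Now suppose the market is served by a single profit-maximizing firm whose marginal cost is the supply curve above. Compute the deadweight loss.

1.42

Demand slope = (71.75 − 77.75)/(9 − 3) = −1, so p = 80.75 − q.
Supply slope = (98 − 65)/(9 − 3) = 5.5, so p = 48.5 + 5.5q.
Competitive equilibrium: 80.75 − q = 48.5 + 5.5q → q* = 4.9615, p* = 75.7885.
Marginal revenue: MR = 80.75 − 2q. Set MR = MC: 80.75 − 2q = 48.5 + 5.5q → q_m = 4.3.
Price p_m = 80.75 − 1·4.3 = 76.45; MC(q_m) = 48.5 + 5.5·4.3 = 72.15.
Competitive q* = 4.9615, so Δq = 0.6615; wedge = 76.45 − 72.15 = 4.3.
Welfare loss = ½ × 0.6615 × 4.3 = 1.42.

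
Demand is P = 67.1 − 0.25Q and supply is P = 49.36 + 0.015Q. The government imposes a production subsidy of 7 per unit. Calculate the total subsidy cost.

Competitive equilibrium: 67.1 − 0.25Q = 49.36 + 0.015Q → Q* = 66.9434, P* = 50.3642.
The subsidy lowers effective supply by 7: P = 42.36 + 0.015Q.
New quantity: 67.1 − 0.25Q = 42.36 + 0.015Q → Q' = 93.3585.
Total subsidy cost = 7 × 93.3585 = 653.51.

653.51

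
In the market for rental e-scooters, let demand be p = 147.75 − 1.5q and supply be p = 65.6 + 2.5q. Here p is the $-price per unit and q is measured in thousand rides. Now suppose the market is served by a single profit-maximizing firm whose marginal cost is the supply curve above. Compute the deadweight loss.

$62.75 thousand

Competitive equilibrium: 147.75 − 1.5q = 65.6 + 2.5q → q* = 20.5375, p* = 116.94375.
Marginal revenue: MR = 147.75 − 3q. Set MR = MC: 147.75 − 3q = 65.6 + 2.5q → q_m = 14.93636.
Price p_m = 147.75 − 1.5·14.93636 = 125.34546; MC(q_m) = 65.6 + 2.5·14.93636 = 102.9409.
Competitive q* = 20.5375, so Δq = 5.60114; wedge = 125.34546 − 102.9409 = 22.40456.
Deadweight loss = ½ × 5.60114 × 22.40456 = $62.75 thousand.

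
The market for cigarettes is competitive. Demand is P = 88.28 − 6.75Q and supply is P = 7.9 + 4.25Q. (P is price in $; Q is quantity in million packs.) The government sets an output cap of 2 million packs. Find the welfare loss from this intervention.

$154.92 million

Competitive equilibrium: 88.28 − 6.75Q = 7.9 + 4.25Q → Q* = 7.3073, P* = 38.9559.
At Q = 2: demand price = 88.28 − 6.75·2 = 74.78; supply price = 7.9 + 4.25·2 = 16.4.
ΔQ = 7.3073 − 2 = 5.3073; wedge = 74.78 − 16.4 = 58.38.
Deadweight loss = ½ × 5.3073 × 58.38 = $154.92 million.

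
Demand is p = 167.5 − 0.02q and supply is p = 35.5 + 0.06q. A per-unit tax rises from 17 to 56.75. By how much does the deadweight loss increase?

Competitive equilibrium: 167.5 − 0.02q = 35.5 + 0.06q → q* = 1650, p* = 134.5.
For a per-unit tax t: Δq = t/0.08, so DWL = ½·t·(t/0.08) = t²/0.16.
At t = 17: DWL = 1806.25. At t = 56.75: DWL = 20128.516.
Increase = 20128.516 − 1806.25 = 18322.27.

18322.27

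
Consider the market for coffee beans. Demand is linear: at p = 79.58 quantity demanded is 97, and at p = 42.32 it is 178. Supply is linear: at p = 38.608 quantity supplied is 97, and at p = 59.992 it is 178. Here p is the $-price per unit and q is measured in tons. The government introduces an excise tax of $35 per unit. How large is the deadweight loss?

Demand slope = (42.32 − 79.58)/(178 − 97) = −0.46, so p = 124.2 − 0.46q.
Supply slope = (59.992 − 38.608)/(178 − 97) = 0.264, so p = 13 + 0.264q.
Competitive equilibrium: 124.2 − 0.46q = 13 + 0.264q → q* = 153.59116, p* = 53.54807.
With the tax, the buyer price exceeds the seller price by 35: (124.2 − 0.46q) − (13 + 0.264q) = 35 → q' = 105.24862.
Δq = 153.59116 − 105.24862 = 48.34254; the wedge equals the tax, 35.
The triangle = ½ × 48.34254 × 35 = $845.99.

$845.99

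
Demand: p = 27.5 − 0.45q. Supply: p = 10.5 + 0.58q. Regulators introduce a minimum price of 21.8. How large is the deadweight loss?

7.59

Competitive equilibrium: 27.5 − 0.45q = 10.5 + 0.58q → q* = 16.5049, p* = 20.0728.
At the floor p = 21.8, quantity demanded = (27.5 − 21.8)/0.45 = 12.6667.
Sellers' marginal cost at q' = 12.6667: 10.5 + 0.58·12.6667 = 17.8467.
Δq = 16.5049 − 12.6667 = 3.8382; wedge = 21.8 − 17.8467 = 3.9533.
DWL = ½ × 3.8382 × 3.9533 = 7.59.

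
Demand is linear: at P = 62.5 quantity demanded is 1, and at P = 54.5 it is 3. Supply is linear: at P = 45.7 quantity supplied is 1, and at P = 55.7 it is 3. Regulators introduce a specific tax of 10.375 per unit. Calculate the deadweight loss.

Demand slope = (54.5 − 62.5)/(3 − 1) = −4, so P = 66.5 − 4Q.
Supply slope = (55.7 − 45.7)/(3 − 1) = 5, so P = 40.7 + 5Q.
Competitive equilibrium: 66.5 − 4Q = 40.7 + 5Q → Q* = 2.8667, P* = 55.0333.
With the tax, the buyer price exceeds the seller price by 10.375: (66.5 − 4Q) − (40.7 + 5Q) = 10.375 → Q' = 1.7139.
ΔQ = 2.8667 − 1.7139 = 1.1528; the wedge equals the tax, 10.375.
DWL = ½ × 1.1528 × 10.375 = 5.98.

5.98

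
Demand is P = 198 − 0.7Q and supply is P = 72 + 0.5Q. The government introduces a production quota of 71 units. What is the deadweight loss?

693.60

Competitive equilibrium: 198 − 0.7Q = 72 + 0.5Q → Q* = 105, P* = 124.5.
At Q = 71: demand price = 198 − 0.7·71 = 148.3; supply price = 72 + 0.5·71 = 107.5.
ΔQ = 105 − 71 = 34; wedge = 148.3 − 107.5 = 40.8.
Welfare loss = ½ × 34 × 40.8 = 693.60.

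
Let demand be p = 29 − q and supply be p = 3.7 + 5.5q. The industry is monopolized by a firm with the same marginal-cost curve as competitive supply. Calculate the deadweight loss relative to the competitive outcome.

Competitive equilibrium: 29 − q = 3.7 + 5.5q → q* = 3.8923, p* = 25.1077.
Marginal revenue: MR = 29 − 2q. Set MR = MC: 29 − 2q = 3.7 + 5.5q → q_m = 3.3733.
Price p_m = 29 − 1·3.3733 = 25.6267; MC(q_m) = 3.7 + 5.5·3.3733 = 22.2532.
Competitive q* = 3.8923, so Δq = 0.519; wedge = 25.6267 − 22.2532 = 3.3735.
DWL = ½ × 0.519 × 3.3735 = 0.88.

0.88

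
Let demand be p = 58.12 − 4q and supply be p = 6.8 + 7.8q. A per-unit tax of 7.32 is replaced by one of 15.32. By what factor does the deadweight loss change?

4.380

Competitive equilibrium: 58.12 − 4q = 6.8 + 7.8q → q* = 4.3492, p* = 40.7234.
For a per-unit tax t: Δq = t/11.8, so DWL = ½·t·(t/11.8) = t²/23.6.
At t = 7.32: DWL = 2.270. At t = 15.32: DWL = 9.945.
Ratio = (15.32/7.32)² = 4.380.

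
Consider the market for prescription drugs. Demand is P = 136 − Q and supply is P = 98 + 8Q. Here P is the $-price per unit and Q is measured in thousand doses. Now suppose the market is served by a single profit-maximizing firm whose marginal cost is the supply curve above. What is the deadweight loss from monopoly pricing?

Competitive equilibrium: 136 − Q = 98 + 8Q → Q* = 4.2222, P* = 131.7778.
Marginal revenue: MR = 136 − 2Q. Set MR = MC: 136 − 2Q = 98 + 8Q → Q_m = 3.8.
Price P_m = 136 − 1·3.8 = 132.2; MC(Q_m) = 98 + 8·3.8 = 128.4.
Competitive Q* = 4.2222, so ΔQ = 0.4222; wedge = 132.2 − 128.4 = 3.8.
The triangle = ½ × 0.4222 × 3.8 = $0.80 thousand.

$0.80 thousand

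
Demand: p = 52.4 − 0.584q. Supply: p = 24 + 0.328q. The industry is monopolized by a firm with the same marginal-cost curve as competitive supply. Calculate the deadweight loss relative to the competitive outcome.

67.39

Competitive equilibrium: 52.4 − 0.584q = 24 + 0.328q → q* = 31.1404, p* = 34.214.
Marginal revenue: MR = 52.4 − 1.168q. Set MR = MC: 52.4 − 1.168q = 24 + 0.328q → q_m = 18.984.
Price p_m = 52.4 − 0.584·18.984 = 41.3133; MC(q_m) = 24 + 0.328·18.984 = 30.2268.
Competitive q* = 31.1404, so Δq = 12.1564; wedge = 41.3133 − 30.2268 = 11.0865.
Welfare loss = ½ × 12.1564 × 11.0865 = 67.39.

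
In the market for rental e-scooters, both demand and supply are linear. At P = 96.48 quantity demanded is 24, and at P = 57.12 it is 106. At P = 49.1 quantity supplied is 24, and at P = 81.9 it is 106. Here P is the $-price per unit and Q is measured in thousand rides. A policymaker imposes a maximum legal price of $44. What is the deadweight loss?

Demand slope = (57.12 − 96.48)/(106 − 24) = −0.48, so P = 108 − 0.48Q.
Supply slope = (81.9 − 49.1)/(106 − 24) = 0.4, so P = 39.5 + 0.4Q.
Competitive equilibrium: 108 − 0.48Q = 39.5 + 0.4Q → Q* = 77.8409, P* = 70.6364.
At the ceiling P = 44, quantity supplied = (44 − 39.5)/0.4 = 11.25.
Willingness to pay at Q' = 11.25: 108 − 0.48·11.25 = 102.6.
ΔQ = 77.8409 − 11.25 = 66.5909; wedge = 102.6 − 44 = 58.6.
DWL = ½ × 66.5909 × 58.6 = $1951.11 thousand.

$1951.11 thousand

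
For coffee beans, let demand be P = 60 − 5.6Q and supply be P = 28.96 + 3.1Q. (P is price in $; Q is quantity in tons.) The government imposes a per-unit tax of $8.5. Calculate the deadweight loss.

$4.15

Competitive equilibrium: 60 − 5.6Q = 28.96 + 3.1Q → Q* = 3.5678, P* = 40.0202.
With the tax, the buyer price exceeds the seller price by 8.5: (60 − 5.6Q) − (28.96 + 3.1Q) = 8.5 → Q' = 2.5908.
ΔQ = 3.5678 − 2.5908 = 0.977; the wedge equals the tax, 8.5.
The triangle = ½ × 0.977 × 8.5 = $4.15.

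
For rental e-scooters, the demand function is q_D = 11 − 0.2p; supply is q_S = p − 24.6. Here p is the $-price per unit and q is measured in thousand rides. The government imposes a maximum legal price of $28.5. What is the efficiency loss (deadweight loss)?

In inverse form: demand p = 55 − 5q, supply p = 24.6 + q.
Competitive equilibrium: 55 − 5q = 24.6 + q → q* = 5.0667, p* = 29.6667.
At the ceiling p = 28.5, quantity supplied = (28.5 − 24.6)/1 = 3.9.
Willingness to pay at q' = 3.9: 55 − 5·3.9 = 35.5.
Δq = 5.0667 − 3.9 = 1.1667; wedge = 35.5 − 28.5 = 7.
Welfare loss = ½ × 1.1667 × 7 = $4.08 thousand.

$4.08 thousand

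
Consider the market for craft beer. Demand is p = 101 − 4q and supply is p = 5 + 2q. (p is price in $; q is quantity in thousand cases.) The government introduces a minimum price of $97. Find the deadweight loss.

Competitive equilibrium: 101 − 4q = 5 + 2q → q* = 16, p* = 37.
At the floor p = 97, quantity demanded = (101 − 97)/4 = 1.
Sellers' marginal cost at q' = 1: 5 + 2·1 = 7.
Δq = 16 − 1 = 15; wedge = 97 − 7 = 90.
Deadweight loss = ½ × 15 × 90 = $675 thousand.

$675 thousand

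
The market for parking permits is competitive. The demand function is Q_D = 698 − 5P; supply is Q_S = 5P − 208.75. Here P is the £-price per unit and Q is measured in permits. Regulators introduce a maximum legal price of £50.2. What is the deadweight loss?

£8191.13

In inverse form: demand P = 139.6 − 0.2Q, supply P = 41.75 + 0.2Q.
Competitive equilibrium: 139.6 − 0.2Q = 41.75 + 0.2Q → Q* = 244.625, P* = 90.675.
At the ceiling P = 50.2, quantity supplied = (50.2 − 41.75)/0.2 = 42.25.
Willingness to pay at Q' = 42.25: 139.6 − 0.2·42.25 = 131.15.
ΔQ = 244.625 − 42.25 = 202.375; wedge = 131.15 − 50.2 = 80.95.
The triangle = ½ × 202.375 × 80.95 = £8191.13.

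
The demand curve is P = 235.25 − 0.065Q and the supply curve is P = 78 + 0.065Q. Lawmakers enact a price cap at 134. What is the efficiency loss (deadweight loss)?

7875.24

Competitive equilibrium: 235.25 − 0.065Q = 78 + 0.065Q → Q* = 1209.6154, P* = 156.625.
At the ceiling P = 134, quantity supplied = (134 − 78)/0.065 = 861.5385.
Willingness to pay at Q' = 861.5385: 235.25 − 0.065·861.5385 = 179.25.
ΔQ = 1209.6154 − 861.5385 = 348.0769; wedge = 179.25 − 134 = 45.25.
DWL = ½ × 348.0769 × 45.25 = 7875.24.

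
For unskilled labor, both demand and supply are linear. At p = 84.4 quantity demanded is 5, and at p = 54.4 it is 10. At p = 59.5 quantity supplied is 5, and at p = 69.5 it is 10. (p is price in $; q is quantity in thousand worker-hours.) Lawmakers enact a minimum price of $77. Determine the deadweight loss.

$14.13 thousand

Demand slope = (54.4 − 84.4)/(10 − 5) = −6, so p = 114.4 − 6q.
Supply slope = (69.5 − 59.5)/(10 − 5) = 2, so p = 49.5 + 2q.
Competitive equilibrium: 114.4 − 6q = 49.5 + 2q → q* = 8.1125, p* = 65.725.
At the floor p = 77, quantity demanded = (114.4 − 77)/6 = 6.2333.
Sellers' marginal cost at q' = 6.2333: 49.5 + 2·6.2333 = 61.9666.
Δq = 8.1125 − 6.2333 = 1.8792; wedge = 77 − 61.9666 = 15.0334.
The triangle = ½ × 1.8792 × 15.0334 = $14.13 thousand.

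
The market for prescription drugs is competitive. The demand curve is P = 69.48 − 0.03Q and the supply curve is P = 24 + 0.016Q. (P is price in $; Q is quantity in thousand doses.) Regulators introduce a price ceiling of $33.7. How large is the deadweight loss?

$3364.09 thousand

Competitive equilibrium: 69.48 − 0.03Q = 24 + 0.016Q → Q* = 988.6957, P* = 39.8191.
At the ceiling P = 33.7, quantity supplied = (33.7 − 24)/0.016 = 606.25.
Willingness to pay at Q' = 606.25: 69.48 − 0.03·606.25 = 51.2925.
ΔQ = 988.6957 − 606.25 = 382.4457; wedge = 51.2925 − 33.7 = 17.5925.
DWL = ½ × 382.4457 × 17.5925 = $3364.09 thousand.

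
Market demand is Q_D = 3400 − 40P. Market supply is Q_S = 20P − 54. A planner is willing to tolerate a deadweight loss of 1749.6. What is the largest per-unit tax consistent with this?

16.2

In inverse form: demand P = 85 − 0.025Q, supply P = 2.7 + 0.05Q.
Competitive equilibrium: 85 − 0.025Q = 2.7 + 0.05Q → Q* = 1097.3333, P* = 57.5667.
A tax t gives ΔQ = t/0.075 and wedge t, so DWL = t²/0.15.
t²/0.15 = 1749.6 → t² = 262.44 → t = 16.2.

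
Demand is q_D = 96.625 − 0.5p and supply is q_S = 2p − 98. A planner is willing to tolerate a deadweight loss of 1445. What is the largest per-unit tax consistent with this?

85

In inverse form: demand p = 193.25 − 2q, supply p = 49 + 0.5q.
Competitive equilibrium: 193.25 − 2q = 49 + 0.5q → q* = 57.7, p* = 77.85.
A tax t gives Δq = t/2.5 and wedge t, so DWL = t²/5.
t²/5 = 1445 → t² = 7225 → t = 85.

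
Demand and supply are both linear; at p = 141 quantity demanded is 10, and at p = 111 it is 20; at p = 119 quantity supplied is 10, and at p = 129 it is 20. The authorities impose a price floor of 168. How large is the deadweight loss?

Demand slope = (111 − 141)/(20 − 10) = −3, so p = 171 − 3q.
Supply slope = (129 − 119)/(20 − 10) = 1, so p = 109 + q.
Competitive equilibrium: 171 − 3q = 109 + q → q* = 15.5, p* = 124.5.
At the floor p = 168, quantity demanded = (171 − 168)/3 = 1.
Sellers' marginal cost at q' = 1: 109 + 1·1 = 110.
Δq = 15.5 − 1 = 14.5; wedge = 168 − 110 = 58.
Deadweight loss = ½ × 14.5 × 58 = 420.50.

420.50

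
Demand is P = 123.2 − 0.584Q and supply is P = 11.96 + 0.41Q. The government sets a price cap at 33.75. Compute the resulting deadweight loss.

1716.31

Competitive equilibrium: 123.2 − 0.584Q = 11.96 + 0.41Q → Q* = 111.9115, P* = 57.8437.
At the ceiling P = 33.75, quantity supplied = (33.75 − 11.96)/0.41 = 53.1463.
Willingness to pay at Q' = 53.1463: 123.2 − 0.584·53.1463 = 92.1626.
ΔQ = 111.9115 − 53.1463 = 58.7652; wedge = 92.1626 − 33.75 = 58.4126.
Deadweight loss = ½ × 58.7652 × 58.4126 = 1716.31.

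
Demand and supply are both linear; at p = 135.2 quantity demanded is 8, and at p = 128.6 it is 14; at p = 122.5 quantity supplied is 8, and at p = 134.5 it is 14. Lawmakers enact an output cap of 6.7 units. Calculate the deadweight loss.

Demand slope = (128.6 − 135.2)/(14 − 8) = −1.1, so p = 144 − 1.1q.
Supply slope = (134.5 − 122.5)/(14 − 8) = 2, so p = 106.5 + 2q.
Competitive equilibrium: 144 − 1.1q = 106.5 + 2q → q* = 12.0968, p* = 130.6935.
At q = 6.7: demand price = 144 − 1.1·6.7 = 136.63; supply price = 106.5 + 2·6.7 = 119.9.
Δq = 12.0968 − 6.7 = 5.3968; wedge = 136.63 − 119.9 = 16.73.
Deadweight loss = ½ × 5.3968 × 16.73 = 45.14.

45.14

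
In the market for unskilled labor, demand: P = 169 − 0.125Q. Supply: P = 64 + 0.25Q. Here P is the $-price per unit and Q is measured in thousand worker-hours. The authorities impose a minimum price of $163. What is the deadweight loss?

$10092 thousand

Competitive equilibrium: 169 − 0.125Q = 64 + 0.25Q → Q* = 280, P* = 134.
At the floor P = 163, quantity demanded = (169 − 163)/0.125 = 48.
Sellers' marginal cost at Q' = 48: 64 + 0.25·48 = 76.
ΔQ = 280 − 48 = 232; wedge = 163 − 76 = 87.
DWL = ½ × 232 × 87 = $10092 thousand.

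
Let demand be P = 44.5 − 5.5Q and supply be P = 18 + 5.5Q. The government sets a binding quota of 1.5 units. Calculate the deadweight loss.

4.55

Competitive equilibrium: 44.5 − 5.5Q = 18 + 5.5Q → Q* = 2.4091, P* = 31.25.
At Q = 1.5: demand price = 44.5 − 5.5·1.5 = 36.25; supply price = 18 + 5.5·1.5 = 26.25.
ΔQ = 2.4091 − 1.5 = 0.9091; wedge = 36.25 − 26.25 = 10.
DWL = ½ × 0.9091 × 10 = 4.55.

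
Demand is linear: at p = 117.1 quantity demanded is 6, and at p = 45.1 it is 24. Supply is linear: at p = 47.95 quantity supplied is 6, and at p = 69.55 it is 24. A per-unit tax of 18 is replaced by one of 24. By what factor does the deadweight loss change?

Demand slope = (45.1 − 117.1)/(24 − 6) = −4, so p = 141.1 − 4q.
Supply slope = (69.55 − 47.95)/(24 − 6) = 1.2, so p = 40.75 + 1.2q.
Competitive equilibrium: 141.1 − 4q = 40.75 + 1.2q → q* = 19.2981, p* = 63.9077.
For a per-unit tax t: Δq = t/5.2, so DWL = ½·t·(t/5.2) = t²/10.4.
At t = 18: DWL = 31.154. At t = 24: DWL = 55.385.
Ratio = (24/18)² = 1.778.

1.778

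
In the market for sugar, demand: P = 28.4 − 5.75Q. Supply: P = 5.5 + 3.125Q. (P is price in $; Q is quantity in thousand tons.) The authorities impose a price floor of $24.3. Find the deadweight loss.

Competitive equilibrium: 28.4 − 5.75Q = 5.5 + 3.125Q → Q* = 2.5803, P* = 13.5634.
At the floor P = 24.3, quantity demanded = (28.4 − 24.3)/5.75 = 0.713.
Sellers' marginal cost at Q' = 0.713: 5.5 + 3.125·0.713 = 7.7281.
ΔQ = 2.5803 − 0.713 = 1.8673; wedge = 24.3 − 7.7281 = 16.5719.
Deadweight loss = ½ × 1.8673 × 16.5719 = $15.47 thousand.

$15.47 thousand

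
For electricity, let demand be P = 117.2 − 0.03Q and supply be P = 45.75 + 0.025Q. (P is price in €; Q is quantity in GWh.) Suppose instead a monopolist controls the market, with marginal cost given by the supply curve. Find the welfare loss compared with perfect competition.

Competitive equilibrium: 117.2 − 0.03Q = 45.75 + 0.025Q → Q* = 1299.09091, P* = 78.22727.
Marginal revenue: MR = 117.2 − 0.06Q. Set MR = MC: 117.2 − 0.06Q = 45.75 + 0.025Q → Q_m = 840.58824.
Price P_m = 117.2 − 0.03·840.58824 = 91.98235; MC(Q_m) = 45.75 + 0.025·840.58824 = 66.76471.
Competitive Q* = 1299.09091, so ΔQ = 458.50267; wedge = 91.98235 − 66.76471 = 25.21764.
The triangle = ½ × 458.50267 × 25.21764 = €5781.18.

€5781.18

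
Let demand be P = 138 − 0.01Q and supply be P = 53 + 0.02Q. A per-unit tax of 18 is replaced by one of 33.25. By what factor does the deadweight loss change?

Competitive equilibrium: 138 − 0.01Q = 53 + 0.02Q → Q* = 2833.3333, P* = 109.6667.
For a per-unit tax t: ΔQ = t/0.03, so DWL = ½·t·(t/0.03) = t²/0.06.
At t = 18: DWL = 5400. At t = 33.25: DWL = 18426.042.
Ratio = (33.25/18)² = 3.412.

3.412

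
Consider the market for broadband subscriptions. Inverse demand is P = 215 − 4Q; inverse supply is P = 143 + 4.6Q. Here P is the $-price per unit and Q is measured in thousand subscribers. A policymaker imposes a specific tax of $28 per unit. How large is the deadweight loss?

$45.58 thousand

Competitive equilibrium: 215 − 4Q = 143 + 4.6Q → Q* = 8.3721, P* = 181.5116.
With the tax, the buyer price exceeds the seller price by 28: (215 − 4Q) − (143 + 4.6Q) = 28 → Q' = 5.1163.
ΔQ = 8.3721 − 5.1163 = 3.2558; the wedge equals the tax, 28.
Deadweight loss = ½ × 3.2558 × 28 = $45.58 thousand.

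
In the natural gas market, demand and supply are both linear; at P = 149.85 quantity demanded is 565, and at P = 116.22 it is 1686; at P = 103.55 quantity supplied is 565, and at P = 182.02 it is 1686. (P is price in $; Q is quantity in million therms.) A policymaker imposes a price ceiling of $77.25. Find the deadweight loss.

Demand slope = (116.22 − 149.85)/(1686 − 565) = −0.03, so P = 166.8 − 0.03Q.
Supply slope = (182.02 − 103.55)/(1686 − 565) = 0.07, so P = 64 + 0.07Q.
Competitive equilibrium: 166.8 − 0.03Q = 64 + 0.07Q → Q* = 1028, P* = 135.96.
At the ceiling P = 77.25, quantity supplied = (77.25 − 64)/0.07 = 189.28571.
Willingness to pay at Q' = 189.28571: 166.8 − 0.03·189.28571 = 161.12143.
ΔQ = 1028 − 189.28571 = 838.71429; wedge = 161.12143 − 77.25 = 83.87143.
The triangle = ½ × 838.71429 × 83.87143 = $35172.08 million.

$35172.08 million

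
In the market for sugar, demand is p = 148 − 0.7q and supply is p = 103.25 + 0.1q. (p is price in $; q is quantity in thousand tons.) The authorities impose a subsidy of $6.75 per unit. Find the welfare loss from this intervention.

Competitive equilibrium: 148 − 0.7q = 103.25 + 0.1q → q* = 55.9375, p* = 108.8438.
The subsidy lowers effective supply by 6.75: p = 96.5 + 0.1q.
New quantity: 148 − 0.7q = 96.5 + 0.1q → q' = 64.375.
Overproduction Δq = 64.375 − 55.9375 = 8.4375; wedge = subsidy = 6.75.
Welfare loss = ½ × 8.4375 × 6.75 = $28.48 thousand.

$28.48 thousand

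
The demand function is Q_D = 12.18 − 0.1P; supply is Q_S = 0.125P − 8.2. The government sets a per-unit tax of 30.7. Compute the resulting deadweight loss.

In inverse form: demand P = 121.8 − 10Q, supply P = 65.6 + 8Q.
Competitive equilibrium: 121.8 − 10Q = 65.6 + 8Q → Q* = 3.1222, P* = 90.5778.
With the tax, the buyer price exceeds the seller price by 30.7: (121.8 − 10Q) − (65.6 + 8Q) = 30.7 → Q' = 1.4167.
ΔQ = 3.1222 − 1.4167 = 1.7055; the wedge equals the tax, 30.7.
DWL = ½ × 1.7055 × 30.7 = 26.18.

26.18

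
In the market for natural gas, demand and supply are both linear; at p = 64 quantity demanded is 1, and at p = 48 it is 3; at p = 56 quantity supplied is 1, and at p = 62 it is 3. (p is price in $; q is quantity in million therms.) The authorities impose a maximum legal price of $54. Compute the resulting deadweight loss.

$10.69 million

Demand slope = (48 − 64)/(3 − 1) = −8, so p = 72 − 8q.
Supply slope = (62 − 56)/(3 − 1) = 3, so p = 53 + 3q.
Competitive equilibrium: 72 − 8q = 53 + 3q → q* = 1.7273, p* = 58.1818.
At the ceiling p = 54, quantity supplied = (54 − 53)/3 = 0.3333.
Willingness to pay at q' = 0.3333: 72 − 8·0.3333 = 69.3336.
Δq = 1.7273 − 0.3333 = 1.394; wedge = 69.3336 − 54 = 15.3336.
Deadweight loss = ½ × 1.394 × 15.3336 = $10.69 million.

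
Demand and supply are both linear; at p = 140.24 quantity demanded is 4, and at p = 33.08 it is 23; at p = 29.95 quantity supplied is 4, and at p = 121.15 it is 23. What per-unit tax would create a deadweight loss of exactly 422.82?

93.96

Demand slope = (33.08 − 140.24)/(23 − 4) = −5.64, so p = 162.8 − 5.64q.
Supply slope = (121.15 − 29.95)/(23 − 4) = 4.8, so p = 10.75 + 4.8q.
Competitive equilibrium: 162.8 − 5.64q = 10.75 + 4.8q → q* = 14.5642, p* = 80.658.
A tax t gives Δq = t/10.44 and wedge t, so DWL = t²/20.88.
t²/20.88 = 422.82 → t² = 8828.4816 → t = 93.96.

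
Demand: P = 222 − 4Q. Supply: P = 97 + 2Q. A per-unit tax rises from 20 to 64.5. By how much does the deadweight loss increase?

Competitive equilibrium: 222 − 4Q = 97 + 2Q → Q* = 20.8333, P* = 138.6667.
For a per-unit tax t: ΔQ = t/6, so DWL = ½·t·(t/6) = t²/12.
At t = 20: DWL = 33.3333. At t = 64.5: DWL = 346.6875.
Increase = 346.6875 − 33.3333 = 313.35.

313.35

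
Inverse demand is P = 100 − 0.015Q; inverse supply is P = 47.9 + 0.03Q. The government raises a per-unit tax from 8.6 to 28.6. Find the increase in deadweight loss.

8266.67

Competitive equilibrium: 100 − 0.015Q = 47.9 + 0.03Q → Q* = 1157.7778, P* = 82.6333.
For a per-unit tax t: ΔQ = t/0.045, so DWL = ½·t·(t/0.045) = t²/0.09.
At t = 8.6: DWL = 821.778. At t = 28.6: DWL = 9088.444.
Increase = 9088.444 − 821.778 = 8266.67.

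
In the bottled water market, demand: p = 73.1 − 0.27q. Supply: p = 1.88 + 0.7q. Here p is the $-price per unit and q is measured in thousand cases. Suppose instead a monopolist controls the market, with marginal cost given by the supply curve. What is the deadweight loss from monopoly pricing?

$123.96 thousand

Competitive equilibrium: 73.1 − 0.27q = 1.88 + 0.7q → q* = 73.4227, p* = 53.2759.
Marginal revenue: MR = 73.1 − 0.54q. Set MR = MC: 73.1 − 0.54q = 1.88 + 0.7q → q_m = 57.4355.
Price p_m = 73.1 − 0.27·57.4355 = 57.5924; MC(q_m) = 1.88 + 0.7·57.4355 = 42.0849.
Competitive q* = 73.4227, so Δq = 15.9872; wedge = 57.5924 − 42.0849 = 15.5075.
The triangle = ½ × 15.9872 × 15.5075 = $123.96 thousand.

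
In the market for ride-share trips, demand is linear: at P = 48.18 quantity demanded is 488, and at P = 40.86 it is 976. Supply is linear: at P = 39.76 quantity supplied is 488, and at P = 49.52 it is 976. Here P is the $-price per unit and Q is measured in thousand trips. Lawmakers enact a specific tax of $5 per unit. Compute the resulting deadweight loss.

$357.14 thousand

Demand slope = (40.86 − 48.18)/(976 − 488) = −0.015, so P = 55.5 − 0.015Q.
Supply slope = (49.52 − 39.76)/(976 − 488) = 0.02, so P = 30 + 0.02Q.
Competitive equilibrium: 55.5 − 0.015Q = 30 + 0.02Q → Q* = 728.5714, P* = 44.5714.
With the tax, the buyer price exceeds the seller price by 5: (55.5 − 0.015Q) − (30 + 0.02Q) = 5 → Q' = 585.7143.
ΔQ = 728.5714 − 585.7143 = 142.8571; the wedge equals the tax, 5.
The triangle = ½ × 142.8571 × 5 = $357.14 thousand.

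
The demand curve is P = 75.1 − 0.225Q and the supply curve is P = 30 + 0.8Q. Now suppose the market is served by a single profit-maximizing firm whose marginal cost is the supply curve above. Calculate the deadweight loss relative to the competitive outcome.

32.15

Competitive equilibrium: 75.1 − 0.225Q = 30 + 0.8Q → Q* = 44, P* = 65.2.
Marginal revenue: MR = 75.1 − 0.45Q. Set MR = MC: 75.1 − 0.45Q = 30 + 0.8Q → Q_m = 36.08.
Price P_m = 75.1 − 0.225·36.08 = 66.982; MC(Q_m) = 30 + 0.8·36.08 = 58.864.
Competitive Q* = 44, so ΔQ = 7.92; wedge = 66.982 − 58.864 = 8.118.
Welfare loss = ½ × 7.92 × 8.118 = 32.15.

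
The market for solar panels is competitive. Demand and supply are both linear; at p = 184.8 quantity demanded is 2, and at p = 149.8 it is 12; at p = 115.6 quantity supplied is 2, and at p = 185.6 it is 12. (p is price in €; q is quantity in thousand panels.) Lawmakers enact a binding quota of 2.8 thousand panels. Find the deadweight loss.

Demand slope = (149.8 − 184.8)/(12 − 2) = −3.5, so p = 191.8 − 3.5q.
Supply slope = (185.6 − 115.6)/(12 − 2) = 7, so p = 101.6 + 7q.
Competitive equilibrium: 191.8 − 3.5q = 101.6 + 7q → q* = 8.5905, p* = 161.7333.
At q = 2.8: demand price = 191.8 − 3.5·2.8 = 182; supply price = 101.6 + 7·2.8 = 121.2.
Δq = 8.5905 − 2.8 = 5.7905; wedge = 182 − 121.2 = 60.8.
Deadweight loss = ½ × 5.7905 × 60.8 = €176.03 thousand.

€176.03 thousand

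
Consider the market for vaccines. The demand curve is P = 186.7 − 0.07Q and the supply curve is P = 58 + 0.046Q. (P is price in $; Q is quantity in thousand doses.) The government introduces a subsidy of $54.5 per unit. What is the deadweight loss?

$12802.80 thousand

Competitive equilibrium: 186.7 − 0.07Q = 58 + 0.046Q → Q* = 1109.4828, P* = 109.0362.
The subsidy lowers effective supply by 54.5: P = 3.5 + 0.046Q.
New quantity: 186.7 − 0.07Q = 3.5 + 0.046Q → Q' = 1579.3103.
Overproduction ΔQ = 1579.3103 − 1109.4828 = 469.8275; wedge = subsidy = 54.5.
Deadweight loss = ½ × 469.8275 × 54.5 = $12802.80 thousand.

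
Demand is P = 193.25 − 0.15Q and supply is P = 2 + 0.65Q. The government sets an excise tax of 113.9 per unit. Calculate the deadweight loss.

8108.26

Competitive equilibrium: 193.25 − 0.15Q = 2 + 0.65Q → Q* = 239.0625, P* = 157.3906.
With the tax, the buyer price exceeds the seller price by 113.9: (193.25 − 0.15Q) − (2 + 0.65Q) = 113.9 → Q' = 96.6875.
ΔQ = 239.0625 − 96.6875 = 142.375; the wedge equals the tax, 113.9.
DWL = ½ × 142.375 × 113.9 = 8108.26.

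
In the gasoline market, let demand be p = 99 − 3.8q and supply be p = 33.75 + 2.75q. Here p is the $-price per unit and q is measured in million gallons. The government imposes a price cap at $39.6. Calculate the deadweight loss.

Competitive equilibrium: 99 − 3.8q = 33.75 + 2.75q → q* = 9.9618, p* = 61.145.
At the ceiling p = 39.6, quantity supplied = (39.6 − 33.75)/2.75 = 2.1273.
Willingness to pay at q' = 2.1273: 99 − 3.8·2.1273 = 90.9163.
Δq = 9.9618 − 2.1273 = 7.8345; wedge = 90.9163 − 39.6 = 51.3163.
Welfare loss = ½ × 7.8345 × 51.3163 = $201.02 million.

$201.02 million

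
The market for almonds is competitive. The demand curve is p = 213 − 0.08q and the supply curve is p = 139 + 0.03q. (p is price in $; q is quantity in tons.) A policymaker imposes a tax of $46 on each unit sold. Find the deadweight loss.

$9618.18

Competitive equilibrium: 213 − 0.08q = 139 + 0.03q → q* = 672.7273, p* = 159.1818.
With the tax, the buyer price exceeds the seller price by 46: (213 − 0.08q) − (139 + 0.03q) = 46 → q' = 254.5455.
Δq = 672.7273 − 254.5455 = 418.1818; the wedge equals the tax, 46.
Deadweight loss = ½ × 418.1818 × 46 = $9618.18.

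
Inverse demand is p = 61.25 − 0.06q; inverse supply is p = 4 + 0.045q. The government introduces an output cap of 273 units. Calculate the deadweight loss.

Competitive equilibrium: 61.25 − 0.06q = 4 + 0.045q → q* = 545.2381, p* = 28.5357.
At q = 273: demand price = 61.25 − 0.06·273 = 44.87; supply price = 4 + 0.045·273 = 16.285.
Δq = 545.2381 − 273 = 272.2381; wedge = 44.87 − 16.285 = 28.585.
Deadweight loss = ½ × 272.2381 × 28.585 = 3890.96.

3890.96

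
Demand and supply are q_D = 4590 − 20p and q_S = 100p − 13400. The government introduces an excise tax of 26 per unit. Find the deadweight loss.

5633.33

In inverse form: demand p = 229.5 − 0.05q, supply p = 134 + 0.01q.
Competitive equilibrium: 229.5 − 0.05q = 134 + 0.01q → q* = 1591.6667, p* = 149.9167.
With the tax, the buyer price exceeds the seller price by 26: (229.5 − 0.05q) − (134 + 0.01q) = 26 → q' = 1158.3333.
Δq = 1591.6667 − 1158.3333 = 433.3334; the wedge equals the tax, 26.
DWL = ½ × 433.3334 × 26 = 5633.33.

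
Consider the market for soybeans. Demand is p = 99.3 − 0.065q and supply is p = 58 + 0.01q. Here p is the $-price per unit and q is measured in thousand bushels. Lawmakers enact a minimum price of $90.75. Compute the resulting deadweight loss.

$6587.57 thousand

Competitive equilibrium: 99.3 − 0.065q = 58 + 0.01q → q* = 550.66667, p* = 63.50667.
At the floor p = 90.75, quantity demanded = (99.3 − 90.75)/0.065 = 131.53846.
Sellers' marginal cost at q' = 131.53846: 58 + 0.01·131.53846 = 59.31538.
Δq = 550.66667 − 131.53846 = 419.12821; wedge = 90.75 − 59.31538 = 31.43462.
Deadweight loss = ½ × 419.12821 × 31.43462 = $6587.57 thousand.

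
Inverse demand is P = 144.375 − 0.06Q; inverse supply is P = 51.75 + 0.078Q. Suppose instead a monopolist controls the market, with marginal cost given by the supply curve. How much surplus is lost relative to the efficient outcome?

2854.43

Competitive equilibrium: 144.375 − 0.06Q = 51.75 + 0.078Q → Q* = 671.1957, P* = 104.1033.
Marginal revenue: MR = 144.375 − 0.12Q. Set MR = MC: 144.375 − 0.12Q = 51.75 + 0.078Q → Q_m = 467.803.
Price P_m = 144.375 − 0.06·467.803 = 116.3068; MC(Q_m) = 51.75 + 0.078·467.803 = 88.2386.
Competitive Q* = 671.1957, so ΔQ = 203.3927; wedge = 116.3068 − 88.2386 = 28.0682.
Welfare loss = ½ × 203.3927 × 28.0682 = 2854.43.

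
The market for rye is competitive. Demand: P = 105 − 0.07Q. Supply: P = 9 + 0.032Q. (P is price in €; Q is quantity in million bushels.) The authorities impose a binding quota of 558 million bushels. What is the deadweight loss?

Competitive equilibrium: 105 − 0.07Q = 9 + 0.032Q → Q* = 941.17647, P* = 39.11765.
At Q = 558: demand price = 105 − 0.07·558 = 65.94; supply price = 9 + 0.032·558 = 26.856.
ΔQ = 941.17647 − 558 = 383.17647; wedge = 65.94 − 26.856 = 39.084.
Welfare loss = ½ × 383.17647 × 39.084 = €7488.03 million.

€7488.03 million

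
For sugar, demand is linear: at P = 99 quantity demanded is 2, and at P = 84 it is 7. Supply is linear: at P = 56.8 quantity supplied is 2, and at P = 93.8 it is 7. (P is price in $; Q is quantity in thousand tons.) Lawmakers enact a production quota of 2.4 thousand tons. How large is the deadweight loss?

$69.57 thousand

Demand slope = (84 − 99)/(7 − 2) = −3, so P = 105 − 3Q.
Supply slope = (93.8 − 56.8)/(7 − 2) = 7.4, so P = 42 + 7.4Q.
Competitive equilibrium: 105 − 3Q = 42 + 7.4Q → Q* = 6.0577, P* = 86.8269.
At Q = 2.4: demand price = 105 − 3·2.4 = 97.8; supply price = 42 + 7.4·2.4 = 59.76.
ΔQ = 6.0577 − 2.4 = 3.6577; wedge = 97.8 − 59.76 = 38.04.
Deadweight loss = ½ × 3.6577 × 38.04 = $69.57 thousand.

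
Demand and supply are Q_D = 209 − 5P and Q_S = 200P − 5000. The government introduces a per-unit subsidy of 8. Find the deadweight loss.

156.10

In inverse form: demand P = 41.8 − 0.2Q, supply P = 25 + 0.005Q.
Competitive equilibrium: 41.8 − 0.2Q = 25 + 0.005Q → Q* = 81.9512, P* = 25.4098.
The subsidy lowers effective supply by 8: P = 17 + 0.005Q.
New quantity: 41.8 − 0.2Q = 17 + 0.005Q → Q' = 120.9756.
Overproduction ΔQ = 120.9756 − 81.9512 = 39.0244; wedge = subsidy = 8.
Welfare loss = ½ × 39.0244 × 8 = 156.10.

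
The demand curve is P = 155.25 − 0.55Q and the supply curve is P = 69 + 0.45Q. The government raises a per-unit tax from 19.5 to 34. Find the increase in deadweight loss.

387.875

Competitive equilibrium: 155.25 − 0.55Q = 69 + 0.45Q → Q* = 86.25, P* = 107.8125.
For a per-unit tax t: ΔQ = t/1, so DWL = ½·t·(t/1) = t²/2.
At t = 19.5: DWL = 190.125. At t = 34: DWL = 578.
Increase = 578 − 190.125 = 387.875.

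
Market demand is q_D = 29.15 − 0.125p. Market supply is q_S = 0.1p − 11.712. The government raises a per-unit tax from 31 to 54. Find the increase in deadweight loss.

In inverse form: demand p = 233.2 − 8q, supply p = 117.12 + 10q.
Competitive equilibrium: 233.2 − 8q = 117.12 + 10q → q* = 6.4489, p* = 181.6089.
For a per-unit tax t: Δq = t/18, so DWL = ½·t·(t/18) = t²/36.
At t = 31: DWL = 26.694. At t = 54: DWL = 81.
Increase = 81 − 26.694 = 54.31.

54.31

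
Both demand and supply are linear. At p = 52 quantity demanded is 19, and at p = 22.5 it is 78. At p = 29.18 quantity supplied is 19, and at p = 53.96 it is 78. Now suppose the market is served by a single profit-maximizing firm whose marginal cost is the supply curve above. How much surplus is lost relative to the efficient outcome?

109.43

Demand slope = (22.5 − 52)/(78 − 19) = −0.5, so p = 61.5 − 0.5q.
Supply slope = (53.96 − 29.18)/(78 − 19) = 0.42, so p = 21.2 + 0.42q.
Competitive equilibrium: 61.5 − 0.5q = 21.2 + 0.42q → q* = 43.8043, p* = 39.5978.
Marginal revenue: MR = 61.5 − q. Set MR = MC: 61.5 − q = 21.2 + 0.42q → q_m = 28.3803.
Price p_m = 61.5 − 0.5·28.3803 = 47.3099; MC(q_m) = 21.2 + 0.42·28.3803 = 33.1197.
Competitive q* = 43.8043, so Δq = 15.424; wedge = 47.3099 − 33.1197 = 14.1902.
DWL = ½ × 15.424 × 14.1902 = 109.43.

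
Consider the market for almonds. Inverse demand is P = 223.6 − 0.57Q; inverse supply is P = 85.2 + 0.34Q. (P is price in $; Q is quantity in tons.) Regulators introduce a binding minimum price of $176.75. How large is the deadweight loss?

$2222.81

Competitive equilibrium: 223.6 − 0.57Q = 85.2 + 0.34Q → Q* = 152.0879, P* = 136.9099.
At the floor P = 176.75, quantity demanded = (223.6 − 176.75)/0.57 = 82.193.
Sellers' marginal cost at Q' = 82.193: 85.2 + 0.34·82.193 = 113.1456.
ΔQ = 152.0879 − 82.193 = 69.8949; wedge = 176.75 − 113.1456 = 63.6044.
Welfare loss = ½ × 69.8949 × 63.6044 = $2222.81.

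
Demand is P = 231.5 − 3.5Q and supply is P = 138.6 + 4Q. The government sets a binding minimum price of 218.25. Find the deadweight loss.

277.41

Competitive equilibrium: 231.5 − 3.5Q = 138.6 + 4Q → Q* = 12.3867, P* = 188.1467.
At the floor P = 218.25, quantity demanded = (231.5 − 218.25)/3.5 = 3.7857.
Sellers' marginal cost at Q' = 3.7857: 138.6 + 4·3.7857 = 153.7428.
ΔQ = 12.3867 − 3.7857 = 8.601; wedge = 218.25 − 153.7428 = 64.5072.
Deadweight loss = ½ × 8.601 × 64.5072 = 277.41.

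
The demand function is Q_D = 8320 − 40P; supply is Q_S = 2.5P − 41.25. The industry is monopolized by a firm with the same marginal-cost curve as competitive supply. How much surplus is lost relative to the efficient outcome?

In inverse form: demand P = 208 − 0.025Q, supply P = 16.5 + 0.4Q.
Competitive equilibrium: 208 − 0.025Q = 16.5 + 0.4Q → Q* = 450.5882, P* = 196.7353.
Marginal revenue: MR = 208 − 0.05Q. Set MR = MC: 208 − 0.05Q = 16.5 + 0.4Q → Q_m = 425.5556.
Price P_m = 208 − 0.025·425.5556 = 197.3611; MC(Q_m) = 16.5 + 0.4·425.5556 = 186.7222.
Competitive Q* = 450.5882, so ΔQ = 25.0326; wedge = 197.3611 − 186.7222 = 10.6389.
The triangle = ½ × 25.0326 × 10.6389 = 133.16.

133.16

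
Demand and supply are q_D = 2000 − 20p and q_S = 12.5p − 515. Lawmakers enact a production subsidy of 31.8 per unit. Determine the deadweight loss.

In inverse form: demand p = 100 − 0.05q, supply p = 41.2 + 0.08q.
Competitive equilibrium: 100 − 0.05q = 41.2 + 0.08q → q* = 452.3077, p* = 77.3846.
The subsidy lowers effective supply by 31.8: p = 9.4 + 0.08q.
New quantity: 100 − 0.05q = 9.4 + 0.08q → q' = 696.9231.
Overproduction Δq = 696.9231 − 452.3077 = 244.6154; wedge = subsidy = 31.8.
The triangle = ½ × 244.6154 × 31.8 = 3889.38.

3889.38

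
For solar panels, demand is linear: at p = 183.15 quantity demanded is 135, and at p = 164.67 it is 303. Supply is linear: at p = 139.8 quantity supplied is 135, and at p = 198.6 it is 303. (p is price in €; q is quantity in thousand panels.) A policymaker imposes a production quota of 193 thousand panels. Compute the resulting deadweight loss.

Demand slope = (164.67 − 183.15)/(303 − 135) = −0.11, so p = 198 − 0.11q.
Supply slope = (198.6 − 139.8)/(303 − 135) = 0.35, so p = 92.55 + 0.35q.
Competitive equilibrium: 198 − 0.11q = 92.55 + 0.35q → q* = 229.2391, p* = 172.7837.
At q = 193: demand price = 198 − 0.11·193 = 176.77; supply price = 92.55 + 0.35·193 = 160.1.
Δq = 229.2391 − 193 = 36.2391; wedge = 176.77 − 160.1 = 16.67.
Deadweight loss = ½ × 36.2391 × 16.67 = €302.05 thousand.

€302.05 thousand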